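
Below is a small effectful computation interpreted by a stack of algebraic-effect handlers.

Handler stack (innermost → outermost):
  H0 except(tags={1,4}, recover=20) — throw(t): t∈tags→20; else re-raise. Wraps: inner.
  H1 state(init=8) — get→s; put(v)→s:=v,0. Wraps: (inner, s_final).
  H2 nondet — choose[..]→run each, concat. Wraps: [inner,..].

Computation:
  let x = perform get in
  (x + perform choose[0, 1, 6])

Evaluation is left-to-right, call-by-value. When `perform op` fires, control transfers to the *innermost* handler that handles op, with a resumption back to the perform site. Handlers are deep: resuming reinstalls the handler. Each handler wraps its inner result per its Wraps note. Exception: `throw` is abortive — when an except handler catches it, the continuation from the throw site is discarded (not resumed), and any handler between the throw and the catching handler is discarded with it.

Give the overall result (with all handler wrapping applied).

Answer: [(8, 8), (9, 8), (14, 8)]

Evaluation trace:
get @ H1 ⇒ 8
choose[0, 1, 6] @ H2
  branch[0] choose=0:
    H0 returns 8
    H1 returns (8, 8)
    H2 returns [(8, 8)]
  branch[1] choose=1:
    H0 returns 9
    H1 returns (9, 8)
    H2 returns [(9, 8)]
  branch[2] choose=6:
    H0 returns 14
    H1 returns (14, 8)
    H2 returns [(14, 8)]
= [(8, 8), (9, 8), (14, 8)]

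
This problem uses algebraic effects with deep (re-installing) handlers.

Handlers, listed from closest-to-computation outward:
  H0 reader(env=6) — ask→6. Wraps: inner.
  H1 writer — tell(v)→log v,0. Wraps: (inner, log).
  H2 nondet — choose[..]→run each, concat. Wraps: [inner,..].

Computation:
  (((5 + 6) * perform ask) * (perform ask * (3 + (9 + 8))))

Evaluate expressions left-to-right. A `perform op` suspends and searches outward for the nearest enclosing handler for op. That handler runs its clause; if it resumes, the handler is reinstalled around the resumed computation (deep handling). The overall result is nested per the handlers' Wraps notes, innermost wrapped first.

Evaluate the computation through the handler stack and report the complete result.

Working:
ask @ H0 ⇒ 6
ask @ H0 ⇒ 6
H0 returns 7920
H1 returns (7920, ())
H2 returns [(7920, ())]
= [(7920, ())]

Answer: [(7920, ())]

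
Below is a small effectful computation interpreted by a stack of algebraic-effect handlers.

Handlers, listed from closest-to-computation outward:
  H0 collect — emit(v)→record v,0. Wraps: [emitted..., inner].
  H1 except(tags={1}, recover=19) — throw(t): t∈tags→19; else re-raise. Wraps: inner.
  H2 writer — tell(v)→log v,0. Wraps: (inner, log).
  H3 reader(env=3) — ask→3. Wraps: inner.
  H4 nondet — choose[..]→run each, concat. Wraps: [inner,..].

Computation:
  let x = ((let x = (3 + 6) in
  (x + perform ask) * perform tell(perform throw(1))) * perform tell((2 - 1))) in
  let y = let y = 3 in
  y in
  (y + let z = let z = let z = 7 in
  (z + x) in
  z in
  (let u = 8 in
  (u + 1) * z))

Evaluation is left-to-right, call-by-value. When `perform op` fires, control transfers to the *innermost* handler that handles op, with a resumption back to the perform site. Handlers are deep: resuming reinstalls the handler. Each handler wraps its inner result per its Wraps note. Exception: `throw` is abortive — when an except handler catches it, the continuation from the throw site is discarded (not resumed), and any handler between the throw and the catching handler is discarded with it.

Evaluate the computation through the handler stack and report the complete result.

Answer: [(19, ())]

Step-by-step:
ask @ H3 ⇒ 3
throw(1) @ H1 caught ⇒ 19
H2 returns (19, ())
H3 returns (19, ())
H4 returns [(19, ())]
= [(19, ())]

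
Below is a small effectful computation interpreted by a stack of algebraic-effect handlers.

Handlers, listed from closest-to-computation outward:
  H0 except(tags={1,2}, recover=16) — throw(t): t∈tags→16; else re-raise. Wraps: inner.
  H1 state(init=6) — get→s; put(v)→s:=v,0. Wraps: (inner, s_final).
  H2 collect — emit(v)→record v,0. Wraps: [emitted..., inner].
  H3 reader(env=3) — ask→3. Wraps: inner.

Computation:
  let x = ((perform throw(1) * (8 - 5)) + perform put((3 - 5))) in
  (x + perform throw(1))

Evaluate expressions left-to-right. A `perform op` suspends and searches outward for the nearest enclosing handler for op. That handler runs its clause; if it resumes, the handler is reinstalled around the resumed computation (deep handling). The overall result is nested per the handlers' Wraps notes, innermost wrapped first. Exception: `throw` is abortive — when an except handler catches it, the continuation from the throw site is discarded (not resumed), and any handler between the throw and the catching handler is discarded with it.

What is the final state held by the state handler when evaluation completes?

Answer: 6

Working:
throw(1) @ H0 caught ⇒ 16
H1 returns (16, 6)
H2 returns [(16, 6)]
H3 returns [(16, 6)]
= [(16, 6)]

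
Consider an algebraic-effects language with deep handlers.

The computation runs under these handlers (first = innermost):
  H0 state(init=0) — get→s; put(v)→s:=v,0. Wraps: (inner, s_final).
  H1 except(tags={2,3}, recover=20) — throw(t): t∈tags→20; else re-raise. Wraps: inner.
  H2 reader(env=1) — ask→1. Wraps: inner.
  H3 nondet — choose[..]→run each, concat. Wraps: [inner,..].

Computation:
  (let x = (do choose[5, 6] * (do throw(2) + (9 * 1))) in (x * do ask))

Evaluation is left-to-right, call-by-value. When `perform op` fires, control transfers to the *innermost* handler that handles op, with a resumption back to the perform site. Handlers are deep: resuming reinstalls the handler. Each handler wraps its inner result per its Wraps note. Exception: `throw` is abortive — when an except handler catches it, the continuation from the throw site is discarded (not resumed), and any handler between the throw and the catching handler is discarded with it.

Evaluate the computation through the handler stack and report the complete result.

Evaluation trace:
choose[5, 6] @ H3
  branch[0] choose=5:
    throw(2) @ H1 caught ⇒ 20
    H2 returns 20
    H3 returns [20]
  branch[1] choose=6:
    throw(2) @ H1 caught ⇒ 20
    H2 returns 20
    H3 returns [20]
= [20, 20]

Answer: [20, 20]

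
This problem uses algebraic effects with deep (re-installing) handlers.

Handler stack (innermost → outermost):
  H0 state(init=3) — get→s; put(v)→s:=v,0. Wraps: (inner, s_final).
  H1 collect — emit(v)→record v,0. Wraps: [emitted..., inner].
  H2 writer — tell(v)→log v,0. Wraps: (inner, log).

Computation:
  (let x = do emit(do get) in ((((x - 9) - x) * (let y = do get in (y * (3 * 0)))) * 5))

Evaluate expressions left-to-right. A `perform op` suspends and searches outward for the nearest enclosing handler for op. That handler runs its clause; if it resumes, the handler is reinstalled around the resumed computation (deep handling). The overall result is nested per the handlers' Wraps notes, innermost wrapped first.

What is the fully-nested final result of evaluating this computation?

Answer: ([3, (0, 3)], ())

Evaluation trace:
get @ H0 ⇒ 3
emit(3) @ H1 ⇒ out+=3
get @ H0 ⇒ 3
H0 returns (0, 3)
H1 returns [3, (0, 3)]
H2 returns ([3, (0, 3)], ())
= ([3, (0, 3)], ())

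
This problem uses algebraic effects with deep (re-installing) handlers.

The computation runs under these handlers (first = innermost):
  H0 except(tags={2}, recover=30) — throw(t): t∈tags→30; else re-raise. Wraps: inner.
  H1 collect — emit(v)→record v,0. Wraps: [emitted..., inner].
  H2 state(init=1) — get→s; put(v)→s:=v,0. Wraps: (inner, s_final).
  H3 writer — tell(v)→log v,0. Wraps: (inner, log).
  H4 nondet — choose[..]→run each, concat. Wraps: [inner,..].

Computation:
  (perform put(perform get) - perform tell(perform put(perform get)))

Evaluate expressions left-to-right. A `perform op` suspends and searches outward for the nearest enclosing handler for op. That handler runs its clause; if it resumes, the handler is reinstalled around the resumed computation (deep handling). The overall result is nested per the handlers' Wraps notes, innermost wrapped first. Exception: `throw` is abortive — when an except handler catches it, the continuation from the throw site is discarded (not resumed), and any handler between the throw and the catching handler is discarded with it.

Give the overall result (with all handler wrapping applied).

Working:
get @ H2 ⇒ 1
put(1) @ H2 ⇒ s:=1
get @ H2 ⇒ 1
put(1) @ H2 ⇒ s:=1
tell(0) @ H3 ⇒ log+=0
H0 returns 0
H1 returns [0]
H2 returns ([0], 1)
H3 returns (([0], 1), (0))
H4 returns [(([0], 1), (0))]
= [(([0], 1), (0))]

Answer: [(([0], 1), (0))]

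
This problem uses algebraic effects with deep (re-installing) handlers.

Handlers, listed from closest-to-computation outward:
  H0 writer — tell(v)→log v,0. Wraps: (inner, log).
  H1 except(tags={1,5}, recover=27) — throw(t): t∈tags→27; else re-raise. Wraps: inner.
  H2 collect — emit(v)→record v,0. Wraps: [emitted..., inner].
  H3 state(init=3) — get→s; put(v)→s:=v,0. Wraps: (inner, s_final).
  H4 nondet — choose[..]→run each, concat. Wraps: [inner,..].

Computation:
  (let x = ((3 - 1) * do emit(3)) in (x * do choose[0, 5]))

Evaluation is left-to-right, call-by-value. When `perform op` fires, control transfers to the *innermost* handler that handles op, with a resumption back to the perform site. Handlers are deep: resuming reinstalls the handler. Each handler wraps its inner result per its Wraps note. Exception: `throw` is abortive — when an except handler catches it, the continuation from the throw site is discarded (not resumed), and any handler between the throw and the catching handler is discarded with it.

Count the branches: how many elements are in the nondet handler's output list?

Working:
emit(3) @ H2 ⇒ out+=3
choose[0, 5] @ H4
  branch[0] choose=0:
    H0 returns (0, ())
    H1 returns (0, ())
    H2 returns [3, (0, ())]
    H3 returns ([3, (0, ())], 3)
    H4 returns [([3, (0, ())], 3)]
  branch[1] choose=5:
    H0 returns (0, ())
    H1 returns (0, ())
    H2 returns [3, (0, ())]
    H3 returns ([3, (0, ())], 3)
    H4 returns [([3, (0, ())], 3)]
= [([3, (0, ())], 3), ([3, (0, ())], 3)]

Answer: 2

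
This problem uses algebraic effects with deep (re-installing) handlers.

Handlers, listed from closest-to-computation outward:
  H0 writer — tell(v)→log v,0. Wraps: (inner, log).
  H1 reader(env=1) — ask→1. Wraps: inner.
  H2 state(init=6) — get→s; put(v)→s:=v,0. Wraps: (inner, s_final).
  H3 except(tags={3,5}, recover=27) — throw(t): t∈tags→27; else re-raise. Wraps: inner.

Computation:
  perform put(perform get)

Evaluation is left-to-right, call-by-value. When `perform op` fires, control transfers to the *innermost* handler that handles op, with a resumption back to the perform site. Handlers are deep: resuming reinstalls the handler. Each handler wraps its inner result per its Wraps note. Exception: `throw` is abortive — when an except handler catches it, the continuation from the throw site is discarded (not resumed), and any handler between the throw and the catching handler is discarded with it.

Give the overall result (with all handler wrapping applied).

Answer: ((0, ()), 6)

Working:
get @ H2 ⇒ 6
put(6) @ H2 ⇒ s:=6
H0 returns (0, ())
H1 returns (0, ())
H2 returns ((0, ()), 6)
H3 returns ((0, ()), 6)
= ((0, ()), 6)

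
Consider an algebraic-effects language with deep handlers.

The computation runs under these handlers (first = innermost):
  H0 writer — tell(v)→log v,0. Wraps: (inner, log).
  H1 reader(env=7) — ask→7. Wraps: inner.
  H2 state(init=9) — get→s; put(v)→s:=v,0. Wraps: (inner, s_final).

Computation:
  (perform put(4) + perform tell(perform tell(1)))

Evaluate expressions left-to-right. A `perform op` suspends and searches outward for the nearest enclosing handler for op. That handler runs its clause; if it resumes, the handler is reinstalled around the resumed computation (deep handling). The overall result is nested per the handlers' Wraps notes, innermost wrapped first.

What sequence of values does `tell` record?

Working:
put(4) @ H2 ⇒ s:=4
tell(1) @ H0 ⇒ log+=1
tell(0) @ H0 ⇒ log+=0
H0 returns (0, (1, 0))
H1 returns (0, (1, 0))
H2 returns ((0, (1, 0)), 4)
= ((0, (1, 0)), 4)

Answer: (1, 0)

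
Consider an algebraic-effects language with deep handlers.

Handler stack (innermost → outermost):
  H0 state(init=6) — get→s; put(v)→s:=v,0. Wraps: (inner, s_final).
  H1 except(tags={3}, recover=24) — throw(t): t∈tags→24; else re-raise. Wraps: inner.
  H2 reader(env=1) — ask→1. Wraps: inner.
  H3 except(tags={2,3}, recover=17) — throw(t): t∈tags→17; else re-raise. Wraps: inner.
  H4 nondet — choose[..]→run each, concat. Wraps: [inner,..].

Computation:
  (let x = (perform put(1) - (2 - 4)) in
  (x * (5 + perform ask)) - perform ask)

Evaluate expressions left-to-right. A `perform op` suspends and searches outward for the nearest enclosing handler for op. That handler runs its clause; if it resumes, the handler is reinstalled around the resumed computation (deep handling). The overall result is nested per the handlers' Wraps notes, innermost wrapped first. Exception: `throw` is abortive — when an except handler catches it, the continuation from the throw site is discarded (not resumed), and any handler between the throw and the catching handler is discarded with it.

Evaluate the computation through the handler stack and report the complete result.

Evaluation trace:
put(1) @ H0 ⇒ s:=1
ask @ H2 ⇒ 1
ask @ H2 ⇒ 1
H0 returns (11, 1)
H1 returns (11, 1)
H2 returns (11, 1)
H3 returns (11, 1)
H4 returns [(11, 1)]
= [(11, 1)]

Answer: [(11, 1)]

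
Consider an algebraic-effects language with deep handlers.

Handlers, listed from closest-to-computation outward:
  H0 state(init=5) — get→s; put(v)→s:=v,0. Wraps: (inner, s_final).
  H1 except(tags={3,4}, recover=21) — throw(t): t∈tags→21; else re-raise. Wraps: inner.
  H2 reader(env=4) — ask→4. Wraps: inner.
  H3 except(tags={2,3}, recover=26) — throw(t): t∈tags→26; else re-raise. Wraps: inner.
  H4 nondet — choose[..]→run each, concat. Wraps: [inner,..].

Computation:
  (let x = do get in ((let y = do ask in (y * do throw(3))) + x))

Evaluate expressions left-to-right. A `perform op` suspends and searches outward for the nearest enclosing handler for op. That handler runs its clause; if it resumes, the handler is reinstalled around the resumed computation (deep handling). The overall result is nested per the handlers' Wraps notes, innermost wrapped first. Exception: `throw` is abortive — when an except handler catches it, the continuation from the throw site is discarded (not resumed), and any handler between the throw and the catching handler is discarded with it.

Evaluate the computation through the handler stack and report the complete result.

Working:
get @ H0 ⇒ 5
ask @ H2 ⇒ 4
throw(3) @ H1 caught ⇒ 21
H2 returns 21
H3 returns 21
H4 returns [21]
= [21]

Answer: [21]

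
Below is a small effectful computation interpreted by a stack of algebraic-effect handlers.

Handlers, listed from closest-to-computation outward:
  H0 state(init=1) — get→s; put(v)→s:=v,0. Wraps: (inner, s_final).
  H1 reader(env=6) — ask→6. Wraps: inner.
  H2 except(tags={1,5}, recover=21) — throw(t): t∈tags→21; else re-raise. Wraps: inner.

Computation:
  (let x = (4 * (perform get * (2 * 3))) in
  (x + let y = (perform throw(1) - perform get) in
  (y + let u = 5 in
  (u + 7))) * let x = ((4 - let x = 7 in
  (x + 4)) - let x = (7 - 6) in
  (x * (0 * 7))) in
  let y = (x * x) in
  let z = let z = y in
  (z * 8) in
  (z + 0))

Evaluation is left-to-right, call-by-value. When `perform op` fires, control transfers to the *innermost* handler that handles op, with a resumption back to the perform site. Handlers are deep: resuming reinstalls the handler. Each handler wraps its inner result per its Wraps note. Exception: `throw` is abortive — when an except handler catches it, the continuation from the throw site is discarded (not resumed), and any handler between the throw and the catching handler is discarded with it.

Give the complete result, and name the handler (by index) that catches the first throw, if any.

Step-by-step:
get @ H0 ⇒ 1
throw(1) @ H2 caught ⇒ 21
= 21

Answer: 21 ; first throw caught by: H2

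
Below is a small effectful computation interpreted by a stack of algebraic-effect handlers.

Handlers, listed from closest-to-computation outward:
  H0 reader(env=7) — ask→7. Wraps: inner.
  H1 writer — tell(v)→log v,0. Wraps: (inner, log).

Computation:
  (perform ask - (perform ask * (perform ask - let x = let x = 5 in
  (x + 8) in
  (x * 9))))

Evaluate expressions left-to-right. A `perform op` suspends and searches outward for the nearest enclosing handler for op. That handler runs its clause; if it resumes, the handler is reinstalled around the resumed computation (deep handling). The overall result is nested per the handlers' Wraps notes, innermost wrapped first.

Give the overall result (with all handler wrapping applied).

Step-by-step:
ask @ H0 ⇒ 7
ask @ H0 ⇒ 7
ask @ H0 ⇒ 7
H0 returns 777
H1 returns (777, ())
= (777, ())

Answer: (777, ())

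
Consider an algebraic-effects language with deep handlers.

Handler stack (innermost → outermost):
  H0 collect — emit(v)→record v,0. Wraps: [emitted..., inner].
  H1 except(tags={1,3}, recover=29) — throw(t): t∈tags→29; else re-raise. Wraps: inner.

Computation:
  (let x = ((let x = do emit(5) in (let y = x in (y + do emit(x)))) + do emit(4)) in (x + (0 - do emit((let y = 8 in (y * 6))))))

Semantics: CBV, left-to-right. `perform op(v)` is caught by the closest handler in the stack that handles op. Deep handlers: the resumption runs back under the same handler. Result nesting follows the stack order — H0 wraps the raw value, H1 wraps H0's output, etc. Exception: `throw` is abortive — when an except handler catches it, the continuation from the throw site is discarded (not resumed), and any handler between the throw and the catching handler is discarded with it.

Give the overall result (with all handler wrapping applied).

Step-by-step:
emit(5) @ H0 ⇒ out+=5
emit(0) @ H0 ⇒ out+=0
emit(4) @ H0 ⇒ out+=4
emit(48) @ H0 ⇒ out+=48
H0 returns [5, 0, 4, 48, 0]
H1 returns [5, 0, 4, 48, 0]
= [5, 0, 4, 48, 0]

Answer: [5, 0, 4, 48, 0]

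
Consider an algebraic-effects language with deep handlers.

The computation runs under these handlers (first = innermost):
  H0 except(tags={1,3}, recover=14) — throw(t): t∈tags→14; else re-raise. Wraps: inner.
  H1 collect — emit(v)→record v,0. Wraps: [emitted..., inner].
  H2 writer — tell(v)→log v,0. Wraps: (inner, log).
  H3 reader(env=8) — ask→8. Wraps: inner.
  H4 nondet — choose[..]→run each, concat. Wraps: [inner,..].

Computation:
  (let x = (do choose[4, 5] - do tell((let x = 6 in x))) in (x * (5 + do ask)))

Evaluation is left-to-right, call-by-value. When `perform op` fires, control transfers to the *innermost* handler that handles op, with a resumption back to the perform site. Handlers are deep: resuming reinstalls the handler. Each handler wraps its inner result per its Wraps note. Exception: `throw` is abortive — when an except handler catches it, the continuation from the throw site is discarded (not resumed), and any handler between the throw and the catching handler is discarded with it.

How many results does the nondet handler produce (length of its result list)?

Working:
choose[4, 5] @ H4
  branch[0] choose=4:
    tell(6) @ H2 ⇒ log+=6
    ask @ H3 ⇒ 8
    H0 returns 52
    H1 returns [52]
    H2 returns ([52], (6))
    H3 returns ([52], (6))
    H4 returns [([52], (6))]
  branch[1] choose=5:
    tell(6) @ H2 ⇒ log+=6
    ask @ H3 ⇒ 8
    H0 returns 65
    H1 returns [65]
    H2 returns ([65], (6))
    H3 returns ([65], (6))
    H4 returns [([65], (6))]
= [([52], (6)), ([65], (6))]

Answer: 2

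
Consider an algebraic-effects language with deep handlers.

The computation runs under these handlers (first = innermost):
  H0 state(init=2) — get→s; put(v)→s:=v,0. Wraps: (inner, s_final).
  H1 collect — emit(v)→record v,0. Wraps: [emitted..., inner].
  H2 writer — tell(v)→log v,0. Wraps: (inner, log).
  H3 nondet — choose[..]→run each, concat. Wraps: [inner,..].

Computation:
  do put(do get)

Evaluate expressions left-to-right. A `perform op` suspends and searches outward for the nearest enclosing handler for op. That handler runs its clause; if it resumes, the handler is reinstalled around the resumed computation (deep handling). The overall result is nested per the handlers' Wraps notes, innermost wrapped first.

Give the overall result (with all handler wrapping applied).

Step-by-step:
get @ H0 ⇒ 2
put(2) @ H0 ⇒ s:=2
H0 returns (0, 2)
H1 returns [(0, 2)]
H2 returns ([(0, 2)], ())
H3 returns [([(0, 2)], ())]
= [([(0, 2)], ())]

Answer: [([(0, 2)], ())]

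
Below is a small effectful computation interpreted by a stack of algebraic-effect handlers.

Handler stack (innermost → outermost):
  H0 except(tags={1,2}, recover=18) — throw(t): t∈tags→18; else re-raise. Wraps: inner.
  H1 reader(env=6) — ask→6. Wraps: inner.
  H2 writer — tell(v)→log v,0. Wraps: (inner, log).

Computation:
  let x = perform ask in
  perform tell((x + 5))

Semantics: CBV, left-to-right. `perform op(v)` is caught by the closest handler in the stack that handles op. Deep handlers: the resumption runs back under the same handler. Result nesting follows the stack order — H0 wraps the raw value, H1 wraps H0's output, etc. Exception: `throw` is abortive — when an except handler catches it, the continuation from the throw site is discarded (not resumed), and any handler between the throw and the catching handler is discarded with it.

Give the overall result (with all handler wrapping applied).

Evaluation trace:
ask @ H1 ⇒ 6
tell(11) @ H2 ⇒ log+=11
H0 returns 0
H1 returns 0
H2 returns (0, (11))
= (0, (11))

Answer: (0, (11))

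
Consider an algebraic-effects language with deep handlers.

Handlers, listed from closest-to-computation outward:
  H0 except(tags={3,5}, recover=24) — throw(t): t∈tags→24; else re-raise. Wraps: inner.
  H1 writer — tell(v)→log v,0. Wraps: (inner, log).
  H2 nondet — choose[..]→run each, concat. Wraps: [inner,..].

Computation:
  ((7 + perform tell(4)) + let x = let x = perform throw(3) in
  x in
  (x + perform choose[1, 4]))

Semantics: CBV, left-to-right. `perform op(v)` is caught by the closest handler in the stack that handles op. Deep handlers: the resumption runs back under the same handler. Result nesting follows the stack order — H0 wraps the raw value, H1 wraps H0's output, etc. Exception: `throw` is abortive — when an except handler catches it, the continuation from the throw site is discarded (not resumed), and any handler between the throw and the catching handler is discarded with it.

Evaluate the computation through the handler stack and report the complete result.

Answer: [(24, (4))]

Working:
tell(4) @ H1 ⇒ log+=4
throw(3) @ H0 caught ⇒ 24
H1 returns (24, (4))
H2 returns [(24, (4))]
= [(24, (4))]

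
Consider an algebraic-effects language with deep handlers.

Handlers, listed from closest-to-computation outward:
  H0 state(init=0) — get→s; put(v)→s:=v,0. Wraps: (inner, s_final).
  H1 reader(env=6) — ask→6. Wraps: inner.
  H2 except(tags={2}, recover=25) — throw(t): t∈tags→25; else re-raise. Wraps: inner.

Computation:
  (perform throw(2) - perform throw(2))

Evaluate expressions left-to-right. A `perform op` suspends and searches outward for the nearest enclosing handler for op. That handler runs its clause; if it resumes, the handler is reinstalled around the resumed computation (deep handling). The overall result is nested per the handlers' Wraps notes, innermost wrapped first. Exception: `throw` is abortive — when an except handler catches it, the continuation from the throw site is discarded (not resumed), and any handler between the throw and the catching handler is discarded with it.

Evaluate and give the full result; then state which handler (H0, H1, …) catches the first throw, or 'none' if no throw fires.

Answer: 25 ; first throw caught by: H2

Evaluation trace:
throw(2) @ H2 caught ⇒ 25
= 25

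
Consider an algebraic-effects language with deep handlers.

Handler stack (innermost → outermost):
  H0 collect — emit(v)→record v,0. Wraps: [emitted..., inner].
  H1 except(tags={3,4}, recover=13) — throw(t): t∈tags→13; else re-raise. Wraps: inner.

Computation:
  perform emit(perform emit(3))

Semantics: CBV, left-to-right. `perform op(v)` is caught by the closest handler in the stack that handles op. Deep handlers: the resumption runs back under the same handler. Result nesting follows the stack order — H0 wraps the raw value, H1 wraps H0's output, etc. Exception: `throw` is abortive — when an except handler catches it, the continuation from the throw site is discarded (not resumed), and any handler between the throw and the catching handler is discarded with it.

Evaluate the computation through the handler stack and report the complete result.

Step-by-step:
emit(3) @ H0 ⇒ out+=3
emit(0) @ H0 ⇒ out+=0
H0 returns [3, 0, 0]
H1 returns [3, 0, 0]
= [3, 0, 0]

Answer: [3, 0, 0]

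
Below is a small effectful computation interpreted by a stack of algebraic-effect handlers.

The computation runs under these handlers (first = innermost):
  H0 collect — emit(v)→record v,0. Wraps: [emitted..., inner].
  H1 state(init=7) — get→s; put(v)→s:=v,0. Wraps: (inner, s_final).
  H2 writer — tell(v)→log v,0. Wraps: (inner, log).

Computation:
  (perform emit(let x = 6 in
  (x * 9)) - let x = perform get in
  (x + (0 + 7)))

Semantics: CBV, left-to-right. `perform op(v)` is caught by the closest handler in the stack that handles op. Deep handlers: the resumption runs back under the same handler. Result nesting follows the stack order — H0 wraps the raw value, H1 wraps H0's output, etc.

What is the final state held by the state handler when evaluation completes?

Step-by-step:
emit(54) @ H0 ⇒ out+=54
get @ H1 ⇒ 7
H0 returns [54, -14]
H1 returns ([54, -14], 7)
H2 returns (([54, -14], 7), ())
= (([54, -14], 7), ())

Answer: 7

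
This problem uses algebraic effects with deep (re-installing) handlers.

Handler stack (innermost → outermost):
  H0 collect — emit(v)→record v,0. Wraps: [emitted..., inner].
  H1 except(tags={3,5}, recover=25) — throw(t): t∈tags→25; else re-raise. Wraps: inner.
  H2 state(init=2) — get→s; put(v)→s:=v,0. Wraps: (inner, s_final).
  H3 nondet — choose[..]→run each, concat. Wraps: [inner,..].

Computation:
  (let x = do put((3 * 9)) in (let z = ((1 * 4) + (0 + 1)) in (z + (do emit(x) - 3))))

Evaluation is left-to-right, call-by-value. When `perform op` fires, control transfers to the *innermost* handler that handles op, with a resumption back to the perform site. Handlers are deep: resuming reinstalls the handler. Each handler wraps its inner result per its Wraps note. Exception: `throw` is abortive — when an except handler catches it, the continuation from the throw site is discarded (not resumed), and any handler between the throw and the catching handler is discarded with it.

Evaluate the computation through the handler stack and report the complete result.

Evaluation trace:
put(27) @ H2 ⇒ s:=27
emit(0) @ H0 ⇒ out+=0
H0 returns [0, 2]
H1 returns [0, 2]
H2 returns ([0, 2], 27)
H3 returns [([0, 2], 27)]
= [([0, 2], 27)]

Answer: [([0, 2], 27)]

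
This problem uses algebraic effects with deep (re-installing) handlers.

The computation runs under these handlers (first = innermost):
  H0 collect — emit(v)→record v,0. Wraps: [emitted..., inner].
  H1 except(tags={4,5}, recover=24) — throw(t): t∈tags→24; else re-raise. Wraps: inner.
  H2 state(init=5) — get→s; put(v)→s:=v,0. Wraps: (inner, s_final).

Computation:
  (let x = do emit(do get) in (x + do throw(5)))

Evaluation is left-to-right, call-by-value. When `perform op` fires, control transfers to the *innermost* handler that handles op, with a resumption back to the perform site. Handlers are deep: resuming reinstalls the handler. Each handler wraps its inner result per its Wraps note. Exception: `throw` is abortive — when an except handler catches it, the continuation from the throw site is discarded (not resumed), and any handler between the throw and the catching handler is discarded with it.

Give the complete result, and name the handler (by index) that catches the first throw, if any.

Answer: (24, 5) ; first throw caught by: H1

Evaluation trace:
get @ H2 ⇒ 5
emit(5) @ H0 ⇒ out+=5
throw(5) @ H1 caught ⇒ 24
H2 returns (24, 5)
= (24, 5)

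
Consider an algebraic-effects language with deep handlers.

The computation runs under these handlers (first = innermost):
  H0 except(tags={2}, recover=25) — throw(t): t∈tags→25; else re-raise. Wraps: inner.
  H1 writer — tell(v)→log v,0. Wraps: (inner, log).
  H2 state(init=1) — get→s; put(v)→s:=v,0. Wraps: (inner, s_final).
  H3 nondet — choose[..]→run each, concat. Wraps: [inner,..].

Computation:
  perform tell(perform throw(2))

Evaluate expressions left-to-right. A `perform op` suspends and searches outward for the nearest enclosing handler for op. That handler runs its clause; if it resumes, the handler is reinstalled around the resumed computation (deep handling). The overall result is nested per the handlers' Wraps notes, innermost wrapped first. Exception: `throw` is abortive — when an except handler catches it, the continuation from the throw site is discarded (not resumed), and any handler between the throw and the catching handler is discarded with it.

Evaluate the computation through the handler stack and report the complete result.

Step-by-step:
throw(2) @ H0 caught ⇒ 25
H1 returns (25, ())
H2 returns ((25, ()), 1)
H3 returns [((25, ()), 1)]
= [((25, ()), 1)]

Answer: [((25, ()), 1)]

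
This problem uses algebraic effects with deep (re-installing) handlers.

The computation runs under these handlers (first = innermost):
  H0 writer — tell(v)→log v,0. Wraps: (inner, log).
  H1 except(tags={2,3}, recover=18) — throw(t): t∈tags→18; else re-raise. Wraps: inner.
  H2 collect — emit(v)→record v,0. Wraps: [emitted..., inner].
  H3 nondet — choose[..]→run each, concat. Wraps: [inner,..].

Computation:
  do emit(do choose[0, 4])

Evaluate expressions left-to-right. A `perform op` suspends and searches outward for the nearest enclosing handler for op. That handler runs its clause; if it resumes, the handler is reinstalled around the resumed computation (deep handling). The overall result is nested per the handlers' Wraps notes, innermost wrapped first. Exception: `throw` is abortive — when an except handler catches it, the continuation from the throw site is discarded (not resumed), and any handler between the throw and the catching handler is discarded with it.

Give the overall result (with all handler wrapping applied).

Answer: [[0, (0, ())], [4, (0, ())]]

Evaluation trace:
choose[0, 4] @ H3
  branch[0] choose=0:
    emit(0) @ H2 ⇒ out+=0
    H0 returns (0, ())
    H1 returns (0, ())
    H2 returns [0, (0, ())]
    H3 returns [[0, (0, ())]]
  branch[1] choose=4:
    emit(4) @ H2 ⇒ out+=4
    H0 returns (0, ())
    H1 returns (0, ())
    H2 returns [4, (0, ())]
    H3 returns [[4, (0, ())]]
= [[0, (0, ())], [4, (0, ())]]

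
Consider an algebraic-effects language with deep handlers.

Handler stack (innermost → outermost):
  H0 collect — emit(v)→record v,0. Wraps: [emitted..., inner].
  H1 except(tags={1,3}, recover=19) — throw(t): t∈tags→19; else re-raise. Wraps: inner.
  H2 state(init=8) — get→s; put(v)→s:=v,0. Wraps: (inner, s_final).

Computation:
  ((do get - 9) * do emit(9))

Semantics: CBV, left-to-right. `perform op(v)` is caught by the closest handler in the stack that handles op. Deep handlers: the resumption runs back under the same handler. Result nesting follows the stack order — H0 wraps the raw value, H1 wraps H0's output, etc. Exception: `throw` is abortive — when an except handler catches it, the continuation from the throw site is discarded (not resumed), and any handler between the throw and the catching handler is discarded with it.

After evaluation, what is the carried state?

Working:
get @ H2 ⇒ 8
emit(9) @ H0 ⇒ out+=9
H0 returns [9, 0]
H1 returns [9, 0]
H2 returns ([9, 0], 8)
= ([9, 0], 8)

Answer: 8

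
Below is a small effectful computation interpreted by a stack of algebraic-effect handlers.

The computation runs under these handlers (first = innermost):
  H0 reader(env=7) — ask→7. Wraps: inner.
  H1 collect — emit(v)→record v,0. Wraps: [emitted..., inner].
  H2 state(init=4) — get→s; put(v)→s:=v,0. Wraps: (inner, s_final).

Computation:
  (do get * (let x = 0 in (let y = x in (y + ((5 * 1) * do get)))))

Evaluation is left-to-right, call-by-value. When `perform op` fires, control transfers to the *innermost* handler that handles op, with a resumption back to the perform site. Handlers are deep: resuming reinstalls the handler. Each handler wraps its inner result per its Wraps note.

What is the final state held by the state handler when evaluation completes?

Working:
get @ H2 ⇒ 4
get @ H2 ⇒ 4
H0 returns 80
H1 returns [80]
H2 returns ([80], 4)
= ([80], 4)

Answer: 4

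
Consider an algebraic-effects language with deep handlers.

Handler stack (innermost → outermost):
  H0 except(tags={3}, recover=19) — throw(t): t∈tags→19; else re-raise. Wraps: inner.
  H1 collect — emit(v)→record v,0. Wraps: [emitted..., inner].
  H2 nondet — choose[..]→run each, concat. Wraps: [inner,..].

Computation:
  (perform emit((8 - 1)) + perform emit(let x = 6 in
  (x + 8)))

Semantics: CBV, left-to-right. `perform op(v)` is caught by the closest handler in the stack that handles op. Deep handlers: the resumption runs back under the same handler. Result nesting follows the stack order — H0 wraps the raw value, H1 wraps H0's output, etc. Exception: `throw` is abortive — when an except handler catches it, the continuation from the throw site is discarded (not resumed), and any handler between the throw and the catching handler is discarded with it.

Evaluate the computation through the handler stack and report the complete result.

Answer: [[7, 14, 0]]

Step-by-step:
emit(7) @ H1 ⇒ out+=7
emit(14) @ H1 ⇒ out+=14
H0 returns 0
H1 returns [7, 14, 0]
H2 returns [[7, 14, 0]]
= [[7, 14, 0]]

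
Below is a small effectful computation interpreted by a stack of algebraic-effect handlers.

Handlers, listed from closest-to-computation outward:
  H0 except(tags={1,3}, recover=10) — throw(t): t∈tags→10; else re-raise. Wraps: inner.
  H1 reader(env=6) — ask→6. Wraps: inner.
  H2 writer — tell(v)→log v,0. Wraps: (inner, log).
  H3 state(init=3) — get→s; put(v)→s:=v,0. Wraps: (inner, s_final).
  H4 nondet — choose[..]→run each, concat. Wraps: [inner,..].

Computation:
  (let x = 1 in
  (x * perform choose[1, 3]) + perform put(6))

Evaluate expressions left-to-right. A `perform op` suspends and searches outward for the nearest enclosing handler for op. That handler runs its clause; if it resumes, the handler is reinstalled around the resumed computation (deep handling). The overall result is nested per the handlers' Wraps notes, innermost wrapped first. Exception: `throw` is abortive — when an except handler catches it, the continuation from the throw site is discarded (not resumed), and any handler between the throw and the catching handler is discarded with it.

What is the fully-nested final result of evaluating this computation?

Answer: [((1, ()), 6), ((3, ()), 6)]

Working:
choose[1, 3] @ H4
  branch[0] choose=1:
    put(6) @ H3 ⇒ s:=6
    H0 returns 1
    H1 returns 1
    H2 returns (1, ())
    H3 returns ((1, ()), 6)
    H4 returns [((1, ()), 6)]
  branch[1] choose=3:
    put(6) @ H3 ⇒ s:=6
    H0 returns 3
    H1 returns 3
    H2 returns (3, ())
    H3 returns ((3, ()), 6)
    H4 returns [((3, ()), 6)]
= [((1, ()), 6), ((3, ()), 6)]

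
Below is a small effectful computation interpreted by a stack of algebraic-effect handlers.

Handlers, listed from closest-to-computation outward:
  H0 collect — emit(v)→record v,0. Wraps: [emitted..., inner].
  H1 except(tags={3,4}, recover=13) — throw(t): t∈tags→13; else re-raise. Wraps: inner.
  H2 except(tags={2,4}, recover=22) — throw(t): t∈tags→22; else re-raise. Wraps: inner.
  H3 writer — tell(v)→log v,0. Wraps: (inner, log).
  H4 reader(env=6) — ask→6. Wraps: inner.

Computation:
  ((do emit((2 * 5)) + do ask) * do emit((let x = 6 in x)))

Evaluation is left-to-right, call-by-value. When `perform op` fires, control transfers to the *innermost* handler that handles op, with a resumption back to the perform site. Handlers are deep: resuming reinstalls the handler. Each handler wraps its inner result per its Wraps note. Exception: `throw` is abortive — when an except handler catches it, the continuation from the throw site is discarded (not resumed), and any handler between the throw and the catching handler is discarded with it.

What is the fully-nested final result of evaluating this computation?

Answer: ([10, 6, 0], ())

Evaluation trace:
emit(10) @ H0 ⇒ out+=10
ask @ H4 ⇒ 6
emit(6) @ H0 ⇒ out+=6
H0 returns [10, 6, 0]
H1 returns [10, 6, 0]
H2 returns [10, 6, 0]
H3 returns ([10, 6, 0], ())
H4 returns ([10, 6, 0], ())
= ([10, 6, 0], ())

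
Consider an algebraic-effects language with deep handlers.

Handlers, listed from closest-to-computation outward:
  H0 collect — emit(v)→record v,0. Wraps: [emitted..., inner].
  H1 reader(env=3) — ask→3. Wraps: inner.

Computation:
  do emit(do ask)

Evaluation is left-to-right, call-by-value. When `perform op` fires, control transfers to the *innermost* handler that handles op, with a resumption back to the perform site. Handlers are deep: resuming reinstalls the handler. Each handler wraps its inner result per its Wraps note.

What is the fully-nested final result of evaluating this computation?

Answer: [3, 0]

Evaluation trace:
ask @ H1 ⇒ 3
emit(3) @ H0 ⇒ out+=3
H0 returns [3, 0]
H1 returns [3, 0]
= [3, 0]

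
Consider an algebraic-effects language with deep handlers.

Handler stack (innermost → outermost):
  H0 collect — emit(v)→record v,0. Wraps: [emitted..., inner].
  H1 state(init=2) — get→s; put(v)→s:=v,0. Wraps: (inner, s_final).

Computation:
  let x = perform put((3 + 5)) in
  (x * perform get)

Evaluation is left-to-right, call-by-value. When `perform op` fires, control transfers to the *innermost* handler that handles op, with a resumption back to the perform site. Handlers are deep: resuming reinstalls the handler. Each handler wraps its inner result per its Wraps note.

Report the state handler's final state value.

Answer: 8

Step-by-step:
put(8) @ H1 ⇒ s:=8
get @ H1 ⇒ 8
H0 returns [0]
H1 returns ([0], 8)
= ([0], 8)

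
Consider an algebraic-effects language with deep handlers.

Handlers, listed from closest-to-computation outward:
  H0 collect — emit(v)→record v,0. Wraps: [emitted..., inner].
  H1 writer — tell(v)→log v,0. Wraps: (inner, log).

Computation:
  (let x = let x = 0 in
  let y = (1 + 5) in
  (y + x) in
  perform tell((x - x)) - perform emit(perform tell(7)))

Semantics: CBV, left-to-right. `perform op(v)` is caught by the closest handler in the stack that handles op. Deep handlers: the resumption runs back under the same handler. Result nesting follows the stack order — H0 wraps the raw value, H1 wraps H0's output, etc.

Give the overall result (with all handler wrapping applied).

Working:
tell(0) @ H1 ⇒ log+=0
tell(7) @ H1 ⇒ log+=7
emit(0) @ H0 ⇒ out+=0
H0 returns [0, 0]
H1 returns ([0, 0], (0, 7))
= ([0, 0], (0, 7))

Answer: ([0, 0], (0, 7))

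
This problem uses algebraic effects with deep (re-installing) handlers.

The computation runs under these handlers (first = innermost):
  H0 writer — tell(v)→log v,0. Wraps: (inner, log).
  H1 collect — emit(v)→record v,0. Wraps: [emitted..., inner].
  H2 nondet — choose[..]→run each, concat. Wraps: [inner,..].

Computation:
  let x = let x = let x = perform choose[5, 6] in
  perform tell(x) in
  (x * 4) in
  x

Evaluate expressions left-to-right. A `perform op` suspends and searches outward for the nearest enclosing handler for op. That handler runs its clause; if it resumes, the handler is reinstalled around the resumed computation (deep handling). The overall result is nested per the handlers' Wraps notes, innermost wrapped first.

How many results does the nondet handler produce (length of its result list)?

Evaluation trace:
choose[5, 6] @ H2
  branch[0] choose=5:
    tell(5) @ H0 ⇒ log+=5
    H0 returns (0, (5))
    H1 returns [(0, (5))]
    H2 returns [[(0, (5))]]
  branch[1] choose=6:
    tell(6) @ H0 ⇒ log+=6
    H0 returns (0, (6))
    H1 returns [(0, (6))]
    H2 returns [[(0, (6))]]
= [[(0, (5))], [(0, (6))]]

Answer: 2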